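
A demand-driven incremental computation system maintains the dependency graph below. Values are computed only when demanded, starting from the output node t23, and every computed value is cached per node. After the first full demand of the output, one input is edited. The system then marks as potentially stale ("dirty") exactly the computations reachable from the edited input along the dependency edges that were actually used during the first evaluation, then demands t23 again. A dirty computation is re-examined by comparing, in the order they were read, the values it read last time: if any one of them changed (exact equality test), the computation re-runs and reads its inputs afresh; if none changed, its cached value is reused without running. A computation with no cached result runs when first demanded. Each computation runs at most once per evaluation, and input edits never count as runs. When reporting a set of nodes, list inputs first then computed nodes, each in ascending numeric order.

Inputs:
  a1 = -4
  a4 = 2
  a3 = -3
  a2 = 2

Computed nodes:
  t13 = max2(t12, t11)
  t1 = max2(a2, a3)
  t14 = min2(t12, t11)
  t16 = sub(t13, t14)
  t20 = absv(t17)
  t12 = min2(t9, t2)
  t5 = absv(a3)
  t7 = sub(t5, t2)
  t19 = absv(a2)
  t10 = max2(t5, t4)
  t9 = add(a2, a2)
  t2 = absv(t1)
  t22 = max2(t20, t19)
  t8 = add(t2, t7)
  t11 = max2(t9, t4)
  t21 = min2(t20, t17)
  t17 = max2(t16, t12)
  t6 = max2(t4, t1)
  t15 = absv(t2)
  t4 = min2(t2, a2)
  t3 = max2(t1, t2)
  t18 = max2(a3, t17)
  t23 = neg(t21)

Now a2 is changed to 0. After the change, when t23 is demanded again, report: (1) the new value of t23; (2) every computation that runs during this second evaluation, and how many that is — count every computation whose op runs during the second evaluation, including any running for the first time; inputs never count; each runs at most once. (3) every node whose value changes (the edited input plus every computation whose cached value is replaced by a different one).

First evaluation (everything demanded from the output):
  t1 = max2(2, -3) = 2
  t2 = absv(2) = 2
  t4 = min2(2, 2) = 2
  t9 = add(2, 2) = 4
  t11 = max2(4, 2) = 4
  t12 = min2(4, 2) = 2
  t13 = max2(2, 4) = 4
  t14 = min2(2, 4) = 2
  t16 = sub(4, 2) = 2
  t17 = max2(2, 2) = 2
  t20 = absv(2) = 2
  t21 = min2(2, 2) = 2
  t23 = neg(2) = -2

Propagation after the edit:
  t1: runs — a2 2->0; result 0.
  t2: runs — t1 2->0; result 0.
  t4: runs — t2 2->0; a2 2->0; result 0.
  t9: runs — a2 2->0; a2 2->0; result 0.
  t11: runs — t9 4->0; t4 2->0; result 0.
  t12: runs — t9 4->0; t2 2->0; result 0.
  t13: runs — t12 2->0; t11 4->0; result 0.
  t14: runs — t12 2->0; t11 4->0; result 0.
  t16: runs — t13 4->0; t14 2->0; result 0.
  t17: runs — t16 2->0; t12 2->0; result 0.
  t20: runs — t17 2->0; result 0.
  t21: runs — t20 2->0; t17 2->0; result 0.
  t23: runs — t21 2->0; result 0.

New value of t23: 0.
Computations that run: t1, t2, t4, t9, t11, t12, t13, t14, t16, t17, t20, t21, t23 — 13 in total.
Values that change: a2, t1, t2, t4, t9, t11, t12, t13, t14, t16, t17, t20, t21, t23.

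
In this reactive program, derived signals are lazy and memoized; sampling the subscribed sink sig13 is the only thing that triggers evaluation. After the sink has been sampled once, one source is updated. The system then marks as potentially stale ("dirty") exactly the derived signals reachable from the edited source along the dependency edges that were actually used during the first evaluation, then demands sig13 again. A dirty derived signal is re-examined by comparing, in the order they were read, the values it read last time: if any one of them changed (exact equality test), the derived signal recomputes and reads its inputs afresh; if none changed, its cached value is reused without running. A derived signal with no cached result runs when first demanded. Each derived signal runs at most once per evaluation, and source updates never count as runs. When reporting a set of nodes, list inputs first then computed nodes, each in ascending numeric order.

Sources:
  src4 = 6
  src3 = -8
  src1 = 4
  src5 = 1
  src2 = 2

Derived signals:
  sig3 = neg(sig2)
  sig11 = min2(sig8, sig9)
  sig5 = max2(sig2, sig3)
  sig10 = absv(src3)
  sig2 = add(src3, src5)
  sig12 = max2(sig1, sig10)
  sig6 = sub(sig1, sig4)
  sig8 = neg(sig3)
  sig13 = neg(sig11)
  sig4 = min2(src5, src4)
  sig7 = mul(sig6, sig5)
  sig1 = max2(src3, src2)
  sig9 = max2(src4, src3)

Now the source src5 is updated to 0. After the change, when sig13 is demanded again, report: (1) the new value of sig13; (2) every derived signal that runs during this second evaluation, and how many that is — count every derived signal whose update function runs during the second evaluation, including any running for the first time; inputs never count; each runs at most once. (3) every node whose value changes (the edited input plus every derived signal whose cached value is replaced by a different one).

Demanding sig13 again yields 8.
5 derived signals run: sig2, sig3, sig8, sig11, sig13.
The nodes whose values change: src5, sig2, sig3, sig8, sig11, sig13.

First demand of the output computes:
  sig2 = add(-8, 1) = -7
  sig3 = neg(-7) = 7
  sig8 = neg(7) = -7
  sig9 = max2(6, -8) = 6
  sig11 = min2(-7, 6) = -7
  sig13 = neg(-7) = 7

After the edit, cleaning proceeds:
  sig2: a read changed (src5 1->0) — executes, giving -8.
  sig3: a read changed (sig2 -7->-8) — executes, giving 8.
  sig8: a read changed (sig3 7->8) — executes, giving -8.
  sig11: a read changed (sig8 -7->-8) — executes, giving -8.
  sig13: a read changed (sig11 -7->-8) — executes, giving 8.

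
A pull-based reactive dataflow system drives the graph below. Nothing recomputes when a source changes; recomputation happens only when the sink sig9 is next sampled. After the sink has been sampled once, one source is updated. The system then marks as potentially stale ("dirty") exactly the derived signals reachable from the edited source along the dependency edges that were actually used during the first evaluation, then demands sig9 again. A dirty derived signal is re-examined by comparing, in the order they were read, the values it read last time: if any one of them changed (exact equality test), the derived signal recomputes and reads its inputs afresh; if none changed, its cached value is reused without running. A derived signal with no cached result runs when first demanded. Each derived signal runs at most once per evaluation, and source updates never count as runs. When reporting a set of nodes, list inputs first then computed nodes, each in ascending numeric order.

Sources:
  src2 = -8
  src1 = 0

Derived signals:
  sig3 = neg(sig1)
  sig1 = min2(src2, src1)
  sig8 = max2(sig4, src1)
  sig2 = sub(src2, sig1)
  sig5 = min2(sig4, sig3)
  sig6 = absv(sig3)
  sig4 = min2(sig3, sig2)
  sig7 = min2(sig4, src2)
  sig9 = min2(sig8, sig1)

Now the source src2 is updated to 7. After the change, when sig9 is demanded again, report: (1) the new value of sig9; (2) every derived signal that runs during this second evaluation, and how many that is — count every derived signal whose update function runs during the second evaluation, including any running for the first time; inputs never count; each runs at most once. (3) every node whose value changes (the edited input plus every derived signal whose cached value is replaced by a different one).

First evaluation (everything demanded from the output):
  sig1 = min2(-8, 0) = -8
  sig2 = sub(-8, -8) = 0
  sig3 = neg(-8) = 8
  sig4 = min2(8, 0) = 0
  sig8 = max2(0, 0) = 0
  sig9 = min2(0, -8) = -8

Propagation after the edit:
  sig1: runs — src2 -8->7; result 0.
  sig2: runs — src2 -8->7; sig1 -8->0; result 7.
  sig3: runs — sig1 -8->0; result 0.
  sig4: runs — sig3 8->0; sig2 0->7; result 0 (same value as before).
  sig8: checked — values it read are unchanged (sig4 unchanged, src1 unchanged); reused cached 0 without running.
  sig9: runs — sig1 -8->0; result 0.

Key observation: the cutoff stops propagation at sig8 — its inputs' values are unchanged, so it reuses its cache.

New value of sig9: 0.
Derived signals that run: sig1, sig2, sig3, sig4, sig9 — 5 in total.
Values that change: src2, sig1, sig2, sig3, sig9.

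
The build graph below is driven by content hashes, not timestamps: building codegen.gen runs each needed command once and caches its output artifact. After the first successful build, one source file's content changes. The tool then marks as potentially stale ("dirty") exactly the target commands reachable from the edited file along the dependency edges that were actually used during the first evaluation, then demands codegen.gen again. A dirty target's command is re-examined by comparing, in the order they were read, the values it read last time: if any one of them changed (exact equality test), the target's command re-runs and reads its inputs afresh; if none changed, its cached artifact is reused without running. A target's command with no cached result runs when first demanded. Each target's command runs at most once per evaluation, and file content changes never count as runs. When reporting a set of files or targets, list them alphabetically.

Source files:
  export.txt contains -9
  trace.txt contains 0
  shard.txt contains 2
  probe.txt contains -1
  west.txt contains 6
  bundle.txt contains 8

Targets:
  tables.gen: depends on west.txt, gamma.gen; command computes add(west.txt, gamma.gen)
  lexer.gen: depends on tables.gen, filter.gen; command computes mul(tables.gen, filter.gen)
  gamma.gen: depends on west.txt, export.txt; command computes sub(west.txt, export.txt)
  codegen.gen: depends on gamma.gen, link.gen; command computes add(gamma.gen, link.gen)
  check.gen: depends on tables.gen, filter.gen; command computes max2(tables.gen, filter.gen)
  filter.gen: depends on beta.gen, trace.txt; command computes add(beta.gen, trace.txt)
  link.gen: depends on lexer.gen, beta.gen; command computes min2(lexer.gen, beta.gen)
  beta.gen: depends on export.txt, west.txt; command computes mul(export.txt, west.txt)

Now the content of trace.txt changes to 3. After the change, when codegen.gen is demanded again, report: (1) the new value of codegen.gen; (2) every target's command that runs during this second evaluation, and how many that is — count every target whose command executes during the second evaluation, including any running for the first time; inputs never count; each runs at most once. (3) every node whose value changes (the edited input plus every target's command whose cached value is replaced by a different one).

codegen.gen now evaluates to -1056.
Run set: codegen.gen, filter.gen, lexer.gen, link.gen (4 run).
Changed values: codegen.gen, filter.gen, lexer.gen, link.gen, trace.txt.

Initial pass — values computed on the first demand:
  beta.gen = mul(-9, 6) = -54
  filter.gen = add(-54, 0) = -54
  gamma.gen = sub(6, -9) = 15
  tables.gen = add(6, 15) = 21
  lexer.gen = mul(21, -54) = -1134
  link.gen = min2(-1134, -54) = -1134
  codegen.gen = add(15, -1134) = -1119

Second demand — change propagation:
  filter.gen: re-runs because trace.txt 0->3; new result -51.
  lexer.gen: re-runs because filter.gen -54->-51; new result -1071.
  link.gen: re-runs because lexer.gen -1134->-1071; new result -1071.
  codegen.gen: re-runs because link.gen -1134->-1071; new result -1056.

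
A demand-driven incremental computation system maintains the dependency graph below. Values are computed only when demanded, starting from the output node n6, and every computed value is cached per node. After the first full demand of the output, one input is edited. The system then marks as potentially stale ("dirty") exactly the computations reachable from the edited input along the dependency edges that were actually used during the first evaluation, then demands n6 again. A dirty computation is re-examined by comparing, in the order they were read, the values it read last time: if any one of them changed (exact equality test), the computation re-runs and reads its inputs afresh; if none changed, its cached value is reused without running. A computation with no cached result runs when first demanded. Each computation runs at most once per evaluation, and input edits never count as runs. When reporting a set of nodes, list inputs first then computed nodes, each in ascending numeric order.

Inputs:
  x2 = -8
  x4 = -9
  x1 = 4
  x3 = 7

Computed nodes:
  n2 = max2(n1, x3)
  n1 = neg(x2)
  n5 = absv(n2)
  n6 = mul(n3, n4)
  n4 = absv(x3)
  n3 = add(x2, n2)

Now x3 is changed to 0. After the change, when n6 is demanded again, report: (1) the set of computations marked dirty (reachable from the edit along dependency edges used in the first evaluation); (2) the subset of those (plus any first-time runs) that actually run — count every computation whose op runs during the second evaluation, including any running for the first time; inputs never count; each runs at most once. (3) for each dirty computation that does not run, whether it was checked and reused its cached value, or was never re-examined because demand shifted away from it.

First evaluation (everything demanded from the output):
  n1 = neg(-8) = 8
  n2 = max2(8, 7) = 8
  n3 = add(-8, 8) = 0
  n4 = absv(7) = 7
  n6 = mul(0, 7) = 0

Propagation after the edit:
  n2: runs — x3 7->0; result 8 (same value as before).
  n3: checked — values it read are unchanged (x2 unchanged, n2 unchanged); reused cached 0 without running.
  n4: runs — x3 7->0; result 0.
  n6: runs — n4 7->0; result 0 (same value as before).

Key observation: the cutoff stops propagation at n3 — its inputs' values are unchanged, so it reuses its cache.

Marked dirty: n2, n3, n4, n6.
Computations that run: n2, n4, n6 — 3 in total.
Checked but reused from cache: n3.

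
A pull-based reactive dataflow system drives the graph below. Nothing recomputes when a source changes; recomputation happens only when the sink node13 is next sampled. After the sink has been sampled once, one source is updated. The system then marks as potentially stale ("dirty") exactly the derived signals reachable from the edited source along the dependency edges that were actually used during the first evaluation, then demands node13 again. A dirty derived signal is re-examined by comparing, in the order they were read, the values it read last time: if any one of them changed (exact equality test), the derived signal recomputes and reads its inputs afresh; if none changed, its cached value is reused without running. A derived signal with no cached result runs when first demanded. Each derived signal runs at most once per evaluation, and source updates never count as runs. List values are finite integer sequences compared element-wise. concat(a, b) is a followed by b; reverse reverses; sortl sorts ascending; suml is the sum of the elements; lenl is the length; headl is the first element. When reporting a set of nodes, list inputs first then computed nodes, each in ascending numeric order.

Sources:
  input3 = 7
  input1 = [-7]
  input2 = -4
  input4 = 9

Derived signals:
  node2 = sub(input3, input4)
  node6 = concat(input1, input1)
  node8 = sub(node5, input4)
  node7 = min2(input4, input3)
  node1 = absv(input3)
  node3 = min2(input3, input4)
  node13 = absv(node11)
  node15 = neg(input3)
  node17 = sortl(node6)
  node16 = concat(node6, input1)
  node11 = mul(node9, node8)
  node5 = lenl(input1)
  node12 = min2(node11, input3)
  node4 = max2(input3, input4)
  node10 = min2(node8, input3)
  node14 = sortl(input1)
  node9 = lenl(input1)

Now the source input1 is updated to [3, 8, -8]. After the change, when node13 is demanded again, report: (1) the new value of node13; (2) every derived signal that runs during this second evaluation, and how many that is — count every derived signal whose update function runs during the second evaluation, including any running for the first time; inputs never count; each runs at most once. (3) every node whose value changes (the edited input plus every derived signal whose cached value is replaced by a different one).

New value of node13: 18.
Derived signals that run: node5, node8, node9, node11, node13 — 5 in total.
Values that change: input1, node5, node8, node9, node11, node13.

First evaluation (everything demanded from the output):
  node5 = lenl([-7]) = 1
  node8 = sub(1, 9) = -8
  node9 = lenl([-7]) = 1
  node11 = mul(1, -8) = -8
  node13 = absv(-8) = 8

Propagation after the edit:
  node5: runs — input1 [-7]->[3, 8, -8]; result 3.
  node8: runs — node5 1->3; result -6.
  node9: runs — input1 [-7]->[3, 8, -8]; result 3.
  node11: runs — node9 1->3; node8 -8->-6; result -18.
  node13: runs — node11 -8->-18; result 18.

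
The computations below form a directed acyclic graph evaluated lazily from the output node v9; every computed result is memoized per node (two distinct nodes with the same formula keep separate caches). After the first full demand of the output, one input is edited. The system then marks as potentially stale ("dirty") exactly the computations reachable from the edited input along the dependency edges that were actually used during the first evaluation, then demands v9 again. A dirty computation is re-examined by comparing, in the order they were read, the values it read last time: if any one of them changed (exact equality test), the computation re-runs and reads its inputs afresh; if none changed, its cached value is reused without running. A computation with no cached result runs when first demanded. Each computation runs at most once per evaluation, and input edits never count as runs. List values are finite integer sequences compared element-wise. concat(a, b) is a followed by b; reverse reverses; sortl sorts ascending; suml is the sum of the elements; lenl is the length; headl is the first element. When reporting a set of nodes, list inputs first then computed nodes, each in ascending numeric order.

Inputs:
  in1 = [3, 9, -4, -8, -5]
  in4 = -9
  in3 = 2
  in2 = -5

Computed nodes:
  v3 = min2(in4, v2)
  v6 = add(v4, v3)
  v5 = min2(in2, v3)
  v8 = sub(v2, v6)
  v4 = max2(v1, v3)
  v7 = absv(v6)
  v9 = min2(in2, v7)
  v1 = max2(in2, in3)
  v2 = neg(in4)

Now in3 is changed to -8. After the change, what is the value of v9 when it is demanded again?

First demand of the output computes:
  v1 = max2(-5, 2) = 2
  v2 = neg(-9) = 9
  v3 = min2(-9, 9) = -9
  v4 = max2(2, -9) = 2
  v6 = add(2, -9) = -7
  v7 = absv(-7) = 7
  v9 = min2(-5, 7) = -5

After the edit, cleaning proceeds:
  v1: a read changed (in3 2->-8) — executes, giving -5.
  v4: a read changed (v1 2->-5) — executes, giving -5.
  v6: a read changed (v4 2->-5) — executes, giving -14.
  v7: a read changed (v6 -7->-14) — executes, giving 14.
  v9: a read changed (v7 7->14) — executes, giving -5 — identical to its old value.

Demanding v9 again yields -5.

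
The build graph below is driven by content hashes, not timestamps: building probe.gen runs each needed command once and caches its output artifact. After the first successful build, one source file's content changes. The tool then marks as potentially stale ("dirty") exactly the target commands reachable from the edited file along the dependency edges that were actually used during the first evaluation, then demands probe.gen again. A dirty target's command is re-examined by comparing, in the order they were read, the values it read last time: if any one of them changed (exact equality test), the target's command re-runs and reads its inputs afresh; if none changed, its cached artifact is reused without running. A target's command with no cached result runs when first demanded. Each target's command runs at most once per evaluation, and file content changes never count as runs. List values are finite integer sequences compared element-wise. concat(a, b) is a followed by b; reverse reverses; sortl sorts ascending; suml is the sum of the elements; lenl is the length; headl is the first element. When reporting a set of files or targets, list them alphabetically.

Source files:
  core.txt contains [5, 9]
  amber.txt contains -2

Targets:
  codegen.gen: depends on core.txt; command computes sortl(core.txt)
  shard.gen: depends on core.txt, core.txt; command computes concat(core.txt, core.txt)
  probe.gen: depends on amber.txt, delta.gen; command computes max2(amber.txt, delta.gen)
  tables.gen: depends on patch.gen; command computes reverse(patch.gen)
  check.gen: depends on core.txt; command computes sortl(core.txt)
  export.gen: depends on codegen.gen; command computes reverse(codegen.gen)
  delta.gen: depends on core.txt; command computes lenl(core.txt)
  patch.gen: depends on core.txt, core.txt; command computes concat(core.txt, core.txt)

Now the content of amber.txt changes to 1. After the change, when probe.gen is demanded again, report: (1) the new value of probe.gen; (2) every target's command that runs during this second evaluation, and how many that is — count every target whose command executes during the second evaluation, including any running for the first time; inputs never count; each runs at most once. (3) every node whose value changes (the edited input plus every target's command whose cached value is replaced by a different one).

Initial pass — values computed on the first demand:
  delta.gen = lenl([5, 9]) = 2
  probe.gen = max2(-2, 2) = 2

Second demand — change propagation:
  probe.gen: re-runs because amber.txt -2->1; new result 2 (unchanged).

probe.gen now evaluates to 2.
Run set: probe.gen (1 run).
Changed values: amber.txt.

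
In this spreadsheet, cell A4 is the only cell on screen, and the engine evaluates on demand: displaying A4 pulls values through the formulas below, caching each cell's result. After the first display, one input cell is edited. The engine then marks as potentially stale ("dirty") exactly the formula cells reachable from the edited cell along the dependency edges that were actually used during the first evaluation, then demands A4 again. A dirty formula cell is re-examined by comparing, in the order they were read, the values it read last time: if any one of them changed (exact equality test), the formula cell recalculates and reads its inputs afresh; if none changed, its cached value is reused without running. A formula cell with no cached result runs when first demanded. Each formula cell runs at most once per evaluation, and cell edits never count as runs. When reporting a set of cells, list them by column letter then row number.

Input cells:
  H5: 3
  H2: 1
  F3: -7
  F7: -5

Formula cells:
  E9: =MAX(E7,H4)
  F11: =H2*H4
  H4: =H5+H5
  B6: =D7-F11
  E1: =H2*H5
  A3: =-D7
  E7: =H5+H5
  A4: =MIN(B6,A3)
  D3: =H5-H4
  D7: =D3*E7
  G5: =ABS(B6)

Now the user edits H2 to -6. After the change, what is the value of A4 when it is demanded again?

Initial pass — values computed on the first demand:
  E7 = 3 + 3 = 6
  H4 = 3 + 3 = 6
  D3 = 3 - 6 = -3
  D7 = -3 * 6 = -18
  A3 = -(-18) = 18
  F11 = 1 * 6 = 6
  B6 = -18 - 6 = -24
  A4 = MIN(-24, 18) = -24

Second demand — change propagation:
  F11: re-runs because H2 1->-6; new result -36.
  B6: re-runs because F11 6->-36; new result 18.
  A4: re-runs because B6 -24->18; new result 18.

A4 now evaluates to 18.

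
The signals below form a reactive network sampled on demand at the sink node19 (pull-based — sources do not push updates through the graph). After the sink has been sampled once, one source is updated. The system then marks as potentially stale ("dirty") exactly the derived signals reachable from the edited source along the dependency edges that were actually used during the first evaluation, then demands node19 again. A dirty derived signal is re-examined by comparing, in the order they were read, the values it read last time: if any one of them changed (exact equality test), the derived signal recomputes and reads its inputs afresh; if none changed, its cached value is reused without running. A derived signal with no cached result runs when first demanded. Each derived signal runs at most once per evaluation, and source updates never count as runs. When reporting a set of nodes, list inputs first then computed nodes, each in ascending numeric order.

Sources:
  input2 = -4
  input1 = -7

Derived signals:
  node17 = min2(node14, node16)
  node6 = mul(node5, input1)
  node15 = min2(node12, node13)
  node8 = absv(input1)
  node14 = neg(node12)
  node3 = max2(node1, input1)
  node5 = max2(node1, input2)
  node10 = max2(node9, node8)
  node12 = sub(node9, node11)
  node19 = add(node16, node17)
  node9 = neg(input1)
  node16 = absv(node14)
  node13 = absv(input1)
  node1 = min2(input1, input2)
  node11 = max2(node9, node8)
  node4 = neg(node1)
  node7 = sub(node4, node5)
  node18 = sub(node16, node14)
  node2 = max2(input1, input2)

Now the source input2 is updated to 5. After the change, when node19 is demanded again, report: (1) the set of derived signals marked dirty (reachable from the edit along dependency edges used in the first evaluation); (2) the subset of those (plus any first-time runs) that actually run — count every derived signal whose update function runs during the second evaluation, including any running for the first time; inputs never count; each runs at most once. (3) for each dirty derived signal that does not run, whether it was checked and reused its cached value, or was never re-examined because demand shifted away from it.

Dirty set: none.
Run set: none (0 run).
All dirty derived signals ended up running.
The important point: nothing the output needs ever reads input2, so the edit is invisible to it.

Initial pass — values computed on the first demand:
  node8 = absv(-7) = 7
  node9 = neg(-7) = 7
  node11 = max2(7, 7) = 7
  node12 = sub(7, 7) = 0
  node14 = neg(0) = 0
  node16 = absv(0) = 0
  node17 = min2(0, 0) = 0
  node19 = add(0, 0) = 0

Second demand — change propagation:
  no demanded computation ever read input2, so the edit dirties nothing and nothing runs.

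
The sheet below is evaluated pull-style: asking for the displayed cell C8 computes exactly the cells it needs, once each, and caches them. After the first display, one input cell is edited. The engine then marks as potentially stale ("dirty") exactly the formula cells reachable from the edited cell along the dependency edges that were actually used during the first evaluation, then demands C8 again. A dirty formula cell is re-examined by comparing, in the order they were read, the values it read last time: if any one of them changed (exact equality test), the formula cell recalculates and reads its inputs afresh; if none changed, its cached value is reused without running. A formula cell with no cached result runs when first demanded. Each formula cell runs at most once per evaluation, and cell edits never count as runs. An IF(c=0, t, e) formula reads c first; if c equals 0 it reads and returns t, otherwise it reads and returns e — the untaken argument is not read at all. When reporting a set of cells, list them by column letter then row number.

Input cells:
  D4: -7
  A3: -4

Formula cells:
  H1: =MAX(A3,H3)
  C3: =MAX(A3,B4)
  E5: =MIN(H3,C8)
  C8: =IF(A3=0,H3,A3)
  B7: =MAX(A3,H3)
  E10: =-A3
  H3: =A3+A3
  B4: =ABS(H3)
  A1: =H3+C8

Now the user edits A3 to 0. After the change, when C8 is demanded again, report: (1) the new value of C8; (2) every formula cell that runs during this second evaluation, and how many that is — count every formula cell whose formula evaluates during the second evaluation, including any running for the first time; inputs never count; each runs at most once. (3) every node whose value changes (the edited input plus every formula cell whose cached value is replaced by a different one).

Demanding C8 again yields 0.
2 formula cells run: C8, H3.
The nodes whose values change: A3, C8.
Note the branch switch — H3 had no cache and runs now for the first time.

First demand of the output computes:
  C8 = IF(A3=0: A3=-4 -> else branch A3) = -4

After the edit, cleaning proceeds:
  H3: had never run; runs now, result 0.
  C8: a read changed (A3 -4->0; A3 -4->0) — executes, giving 0.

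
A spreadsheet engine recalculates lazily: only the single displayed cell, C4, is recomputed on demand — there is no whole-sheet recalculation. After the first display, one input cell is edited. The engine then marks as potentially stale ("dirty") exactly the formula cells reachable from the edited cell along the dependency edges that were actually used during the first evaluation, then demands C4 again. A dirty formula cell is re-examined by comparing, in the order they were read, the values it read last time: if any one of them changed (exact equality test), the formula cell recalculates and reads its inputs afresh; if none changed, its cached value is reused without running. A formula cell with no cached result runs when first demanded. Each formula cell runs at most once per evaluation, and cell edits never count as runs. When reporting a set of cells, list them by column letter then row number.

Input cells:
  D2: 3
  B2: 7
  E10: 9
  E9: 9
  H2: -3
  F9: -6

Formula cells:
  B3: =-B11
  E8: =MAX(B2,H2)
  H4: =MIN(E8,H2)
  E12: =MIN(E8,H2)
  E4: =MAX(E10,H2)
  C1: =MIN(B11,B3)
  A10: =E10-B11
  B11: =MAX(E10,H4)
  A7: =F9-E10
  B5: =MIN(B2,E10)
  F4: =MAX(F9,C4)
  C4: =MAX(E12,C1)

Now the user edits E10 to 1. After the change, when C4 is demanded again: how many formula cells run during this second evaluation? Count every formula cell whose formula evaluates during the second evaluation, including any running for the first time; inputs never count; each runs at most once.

Formula cells that run: B3, B11, C1, C4 — 4 in total.

First evaluation (everything demanded from the output):
  E8 = MAX(7, -3) = 7
  E12 = MIN(7, -3) = -3
  H4 = MIN(7, -3) = -3
  B11 = MAX(9, -3) = 9
  B3 = -(9) = -9
  C1 = MIN(9, -9) = -9
  C4 = MAX(-3, -9) = -3

Propagation after the edit:
  B11: runs — E10 9->1; result 1.
  B3: runs — B11 9->1; result -1.
  C1: runs — B11 9->1; B3 -9->-1; result -1.
  C4: runs — C1 -9->-1; result -1.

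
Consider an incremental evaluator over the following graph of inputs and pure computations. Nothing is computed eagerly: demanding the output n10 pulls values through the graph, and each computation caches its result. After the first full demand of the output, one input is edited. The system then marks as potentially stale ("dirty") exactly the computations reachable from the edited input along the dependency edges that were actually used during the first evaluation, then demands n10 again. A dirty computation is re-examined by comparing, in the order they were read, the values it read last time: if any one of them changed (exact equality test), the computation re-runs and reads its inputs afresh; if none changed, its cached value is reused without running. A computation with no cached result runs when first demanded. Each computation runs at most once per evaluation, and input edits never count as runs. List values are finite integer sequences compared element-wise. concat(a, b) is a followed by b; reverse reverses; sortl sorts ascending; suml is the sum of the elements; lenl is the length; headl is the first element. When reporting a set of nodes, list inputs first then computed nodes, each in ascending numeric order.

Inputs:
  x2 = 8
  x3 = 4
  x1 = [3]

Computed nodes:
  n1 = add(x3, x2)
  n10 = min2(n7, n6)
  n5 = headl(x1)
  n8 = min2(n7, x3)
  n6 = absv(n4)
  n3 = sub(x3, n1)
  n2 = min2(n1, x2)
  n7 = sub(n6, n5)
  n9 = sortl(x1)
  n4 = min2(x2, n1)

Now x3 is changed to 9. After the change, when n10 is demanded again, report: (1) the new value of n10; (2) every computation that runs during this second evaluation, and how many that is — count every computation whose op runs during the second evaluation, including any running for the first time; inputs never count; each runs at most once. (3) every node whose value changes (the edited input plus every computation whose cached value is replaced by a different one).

n10 now evaluates to 5.
Run set: n1, n4 (2 run).
Changed values: x3, n1.
The important point: n4 recomputes to an identical value, and the output ends up unchanged.

Initial pass — values computed on the first demand:
  n1 = add(4, 8) = 12
  n4 = min2(8, 12) = 8
  n5 = headl([3]) = 3
  n6 = absv(8) = 8
  n7 = sub(8, 3) = 5
  n10 = min2(5, 8) = 5

Second demand — change propagation:
  n1: re-runs because x3 4->9; new result 17.
  n4: re-runs because n1 12->17; new result 8 (unchanged).
  n6: re-examined; everything it read last time is the same (n4 unchanged) — cache 8 kept, no run.
  n7: re-examined; everything it read last time is the same (n6 unchanged, n5 unchanged) — cache 5 kept, no run.
  n10: re-examined; everything it read last time is the same (n7 unchanged, n6 unchanged) — cache 5 kept, no run.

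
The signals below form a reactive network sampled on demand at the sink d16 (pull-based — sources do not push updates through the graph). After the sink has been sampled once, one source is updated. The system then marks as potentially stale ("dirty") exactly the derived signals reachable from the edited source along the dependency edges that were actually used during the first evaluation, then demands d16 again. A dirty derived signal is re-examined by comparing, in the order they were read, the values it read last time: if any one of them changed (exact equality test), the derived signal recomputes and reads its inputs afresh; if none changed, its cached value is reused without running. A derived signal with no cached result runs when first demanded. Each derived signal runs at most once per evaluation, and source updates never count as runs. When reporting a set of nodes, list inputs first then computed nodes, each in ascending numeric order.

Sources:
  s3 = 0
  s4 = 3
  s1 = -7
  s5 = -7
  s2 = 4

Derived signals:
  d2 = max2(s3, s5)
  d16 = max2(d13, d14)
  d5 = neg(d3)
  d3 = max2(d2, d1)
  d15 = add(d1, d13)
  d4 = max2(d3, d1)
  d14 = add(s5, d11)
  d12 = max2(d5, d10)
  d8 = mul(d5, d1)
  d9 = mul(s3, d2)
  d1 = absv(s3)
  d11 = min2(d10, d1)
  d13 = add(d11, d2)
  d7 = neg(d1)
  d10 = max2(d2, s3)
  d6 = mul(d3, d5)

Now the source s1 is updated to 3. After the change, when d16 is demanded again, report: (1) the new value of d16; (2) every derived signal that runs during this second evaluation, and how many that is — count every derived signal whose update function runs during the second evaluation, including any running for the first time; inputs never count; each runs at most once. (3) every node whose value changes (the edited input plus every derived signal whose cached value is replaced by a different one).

Initial pass — values computed on the first demand:
  d1 = absv(0) = 0
  d2 = max2(0, -7) = 0
  d10 = max2(0, 0) = 0
  d11 = min2(0, 0) = 0
  d13 = add(0, 0) = 0
  d14 = add(-7, 0) = -7
  d16 = max2(0, -7) = 0

Second demand — change propagation:
  no demanded computation ever read s1, so the edit dirties nothing and nothing runs.

The important point: nothing the output needs ever reads s1, so the edit is invisible to it.

d16 now evaluates to 0.
Run set: none (0 run).
Changed values: s1.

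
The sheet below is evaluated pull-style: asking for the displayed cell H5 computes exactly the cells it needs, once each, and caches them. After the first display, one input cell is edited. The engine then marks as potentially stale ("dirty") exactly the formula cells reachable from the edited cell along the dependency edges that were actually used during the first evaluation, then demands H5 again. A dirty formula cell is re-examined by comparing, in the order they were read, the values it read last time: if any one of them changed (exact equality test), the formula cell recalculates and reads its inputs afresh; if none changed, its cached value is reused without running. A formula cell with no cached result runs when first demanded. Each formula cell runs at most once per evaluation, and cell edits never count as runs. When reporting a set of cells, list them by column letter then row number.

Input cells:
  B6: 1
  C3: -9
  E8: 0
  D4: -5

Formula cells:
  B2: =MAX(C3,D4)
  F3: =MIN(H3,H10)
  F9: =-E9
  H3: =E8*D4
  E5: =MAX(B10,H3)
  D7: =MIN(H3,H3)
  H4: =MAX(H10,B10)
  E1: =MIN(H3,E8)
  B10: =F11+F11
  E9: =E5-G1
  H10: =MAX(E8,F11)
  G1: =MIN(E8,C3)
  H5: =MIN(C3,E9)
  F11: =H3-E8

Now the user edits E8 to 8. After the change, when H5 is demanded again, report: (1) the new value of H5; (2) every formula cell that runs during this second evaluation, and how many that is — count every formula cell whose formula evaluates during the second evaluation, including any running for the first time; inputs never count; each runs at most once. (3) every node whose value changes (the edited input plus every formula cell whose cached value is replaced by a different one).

Demanding H5 again yields -31.
7 formula cells run: B10, E5, E9, F11, G1, H3, H5.
The nodes whose values change: B10, E5, E8, E9, F11, H3, H5.

First demand of the output computes:
  G1 = MIN(0, -9) = -9
  H3 = 0 * -5 = 0
  F11 = 0 - 0 = 0
  B10 = 0 + 0 = 0
  E5 = MAX(0, 0) = 0
  E9 = 0 - -9 = 9
  H5 = MIN(-9, 9) = -9

After the edit, cleaning proceeds:
  G1: a read changed (E8 0->8) — executes, giving -9 — identical to its old value.
  H3: a read changed (E8 0->8) — executes, giving -40.
  F11: a read changed (H3 0->-40; E8 0->8) — executes, giving -48.
  B10: a read changed (F11 0->-48; F11 0->-48) — executes, giving -96.
  E5: a read changed (B10 0->-96; H3 0->-40) — executes, giving -40.
  E9: a read changed (E5 0->-40) — executes, giving -31.
  H5: a read changed (E9 9->-31) — executes, giving -31.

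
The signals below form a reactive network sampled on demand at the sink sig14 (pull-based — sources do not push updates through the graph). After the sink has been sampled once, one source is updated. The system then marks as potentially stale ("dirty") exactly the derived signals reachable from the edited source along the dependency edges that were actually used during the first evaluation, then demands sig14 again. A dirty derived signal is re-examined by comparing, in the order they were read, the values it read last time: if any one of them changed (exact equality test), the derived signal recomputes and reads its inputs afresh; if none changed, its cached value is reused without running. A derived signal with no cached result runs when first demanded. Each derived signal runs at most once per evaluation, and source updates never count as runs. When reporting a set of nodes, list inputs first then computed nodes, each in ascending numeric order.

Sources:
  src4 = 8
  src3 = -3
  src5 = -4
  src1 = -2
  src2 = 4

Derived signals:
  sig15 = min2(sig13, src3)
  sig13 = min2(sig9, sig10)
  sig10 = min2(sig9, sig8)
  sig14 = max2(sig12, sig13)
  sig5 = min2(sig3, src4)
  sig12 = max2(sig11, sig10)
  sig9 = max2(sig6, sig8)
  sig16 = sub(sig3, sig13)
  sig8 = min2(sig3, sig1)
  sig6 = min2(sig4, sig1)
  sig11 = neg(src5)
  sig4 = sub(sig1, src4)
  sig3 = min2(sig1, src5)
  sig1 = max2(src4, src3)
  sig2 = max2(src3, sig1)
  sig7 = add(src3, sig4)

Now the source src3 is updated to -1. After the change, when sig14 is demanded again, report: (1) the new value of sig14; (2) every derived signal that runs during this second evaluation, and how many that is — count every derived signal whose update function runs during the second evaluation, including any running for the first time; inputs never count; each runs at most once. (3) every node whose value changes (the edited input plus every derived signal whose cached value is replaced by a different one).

sig14 now evaluates to 4.
Run set: sig1 (1 run).
Changed values: src3.
The important point: sig1 recomputes to an identical value, and the output ends up unchanged.

Initial pass — values computed on the first demand:
  sig1 = max2(8, -3) = 8
  sig3 = min2(8, -4) = -4
  sig4 = sub(8, 8) = 0
  sig6 = min2(0, 8) = 0
  sig8 = min2(-4, 8) = -4
  sig9 = max2(0, -4) = 0
  sig10 = min2(0, -4) = -4
  sig11 = neg(-4) = 4
  sig12 = max2(4, -4) = 4
  sig13 = min2(0, -4) = -4
  sig14 = max2(4, -4) = 4

Second demand — change propagation:
  sig1: re-runs because src3 -3->-1; new result 8 (unchanged).
  sig3: re-examined; everything it read last time is the same (sig1 unchanged, src5 unchanged) — cache -4 kept, no run.
  sig4: re-examined; everything it read last time is the same (sig1 unchanged, src4 unchanged) — cache 0 kept, no run.
  sig6: re-examined; everything it read last time is the same (sig4 unchanged, sig1 unchanged) — cache 0 kept, no run.
  sig8: re-examined; everything it read last time is the same (sig3 unchanged, sig1 unchanged) — cache -4 kept, no run.
  sig9: re-examined; everything it read last time is the same (sig6 unchanged, sig8 unchanged) — cache 0 kept, no run.
  sig10: re-examined; everything it read last time is the same (sig9 unchanged, sig8 unchanged) — cache -4 kept, no run.
  sig12: re-examined; everything it read last time is the same (sig11 unchanged, sig10 unchanged) — cache 4 kept, no run.
  sig13: re-examined; everything it read last time is the same (sig9 unchanged, sig10 unchanged) — cache -4 kept, no run.
  sig14: re-examined; everything it read last time is the same (sig12 unchanged, sig13 unchanged) — cache 4 kept, no run.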